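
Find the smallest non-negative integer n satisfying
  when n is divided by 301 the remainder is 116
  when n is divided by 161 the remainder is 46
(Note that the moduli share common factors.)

3427

gcd(301, 161) = 7 and 7 | (46 − 116), so the pair is consistent; merging gives n ≡ 3427 (mod 6923), where 6923 = lcm(301, 161).
The solution is unique modulo lcm(301, 161) = 6923.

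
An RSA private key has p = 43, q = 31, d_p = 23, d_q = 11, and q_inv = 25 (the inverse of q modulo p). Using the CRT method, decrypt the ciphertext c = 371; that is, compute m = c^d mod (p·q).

991

m₁ = c^(d_p) mod p: c ≡ 27 (mod 43), and 27^23 mod 43 = 2.
m₂ = c^(d_q) mod q: c ≡ 30 (mod 31), and 30^11 mod 31 = 30.
h = q_inv·(m₁ − m₂) mod p = 25·(2 − 30) mod 43 = 31.
m = m₂ + h·q = 30 + 31·31 = 991.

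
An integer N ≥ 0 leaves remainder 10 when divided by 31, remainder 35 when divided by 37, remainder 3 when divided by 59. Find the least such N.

51687

The moduli are pairwise coprime; M = 31·37·59 = 67673.
M/31 = 2183; 2183 ≡ 13 (mod 31); 13·12 ≡ 1, so inverse 12.
M/37 = 1829; 1829 ≡ 16 (mod 37); 16·7 ≡ 1, so inverse 7.
M/59 = 1147; 1147 ≡ 26 (mod 59); 26·25 ≡ 1, so inverse 25.
N ≡ 10·2183·12 + 35·1829·7 + 3·1147·25 = 796090.
796090 mod 67673 = 51687.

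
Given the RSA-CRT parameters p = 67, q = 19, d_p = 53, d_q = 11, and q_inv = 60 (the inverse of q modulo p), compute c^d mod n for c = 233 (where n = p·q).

m₁ = c^(d_p) mod p: c ≡ 32 (mod 67), and 32^53 mod 67 = 2.
m₂ = c^(d_q) mod q: c ≡ 5 (mod 19), and 5^11 mod 19 = 6.
h = q_inv·(m₁ − m₂) mod p = 60·(2 − 6) mod 67 = 28.
m = m₂ + h·q = 6 + 28·19 = 538.

538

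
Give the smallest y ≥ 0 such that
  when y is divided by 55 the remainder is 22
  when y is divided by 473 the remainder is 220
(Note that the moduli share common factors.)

2112

gcd(55, 473) = 11 and 11 | (220 − 22), so the pair is consistent; merging gives y ≡ 2112 (mod 2365), where 2365 = lcm(55, 473).
The solution is unique modulo lcm(55, 473) = 2365.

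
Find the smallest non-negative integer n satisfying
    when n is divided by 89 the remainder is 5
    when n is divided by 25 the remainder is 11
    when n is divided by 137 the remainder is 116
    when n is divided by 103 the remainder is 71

From n ≡ 5 (mod 89) write n = 5 + 89t. Substituting into n ≡ 11 (mod 25) gives 89t ≡ 6 (mod 25), and since 14⁻¹ ≡ 9 (mod 25), t ≡ 4. Hence n ≡ 5 + 89·4 = 361 (mod 2225).
From n ≡ 361 (mod 2225) write n = 361 + 2225t. Substituting into n ≡ 116 (mod 137) gives 2225t ≡ 29 (mod 137), and since 33⁻¹ ≡ 54 (mod 137), t ≡ 59. Hence n ≡ 361 + 2225·59 = 131636 (mod 304825).
From n ≡ 131636 (mod 304825) write n = 131636 + 304825t. Substituting into n ≡ 71 (mod 103) gives 304825t ≡ 69 (mod 103), and since 48⁻¹ ≡ 88 (mod 103), t ≡ 98. Hence n ≡ 131636 + 304825·98 = 30004486 (mod 31396975).

30004486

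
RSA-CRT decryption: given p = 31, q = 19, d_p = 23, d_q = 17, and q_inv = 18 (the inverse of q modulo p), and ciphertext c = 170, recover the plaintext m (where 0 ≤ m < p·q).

m₁ = c^(d_p) mod p: c ≡ 15 (mod 31), and 15^23 mod 31 = 27.
m₂ = c^(d_q) mod q: c ≡ 18 (mod 19), and 18^17 mod 19 = 18.
h = q_inv·(m₁ − m₂) mod p = 18·(27 − 18) mod 31 = 7.
m = m₂ + h·q = 18 + 7·19 = 151.

151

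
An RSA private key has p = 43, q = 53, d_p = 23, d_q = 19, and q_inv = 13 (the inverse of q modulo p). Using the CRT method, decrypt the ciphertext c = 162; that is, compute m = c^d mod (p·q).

1147

m₁ = c^(d_p) mod p: c ≡ 33 (mod 43), and 33^23 mod 43 = 29.
m₂ = c^(d_q) mod q: c ≡ 3 (mod 53), and 3^19 mod 53 = 34.
h = q_inv·(m₁ − m₂) mod p = 13·(29 − 34) mod 43 = 21.
m = m₂ + h·q = 34 + 21·53 = 1147.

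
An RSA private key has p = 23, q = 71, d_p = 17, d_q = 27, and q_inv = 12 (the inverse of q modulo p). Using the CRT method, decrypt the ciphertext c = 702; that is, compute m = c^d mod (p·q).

m₁ = c^(d_p) mod p: c ≡ 12 (mod 23), and 12^17 mod 23 = 9.
m₂ = c^(d_q) mod q: c ≡ 63 (mod 71), and 63^27 mod 71 = 11.
h = q_inv·(m₁ − m₂) mod p = 12·(9 − 11) mod 23 = 22.
m = m₂ + h·q = 11 + 22·71 = 1573.

1573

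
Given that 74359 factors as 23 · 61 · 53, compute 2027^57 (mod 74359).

19214

Mod 23: 2027 ≡ 3; by Fermat, exponent reduces to 57 mod 22 = 13; 3^13 ≡ 9 (mod 23).
Mod 61: 2027 ≡ 14; 14^57 ≡ 60 (mod 61).
Mod 53: 2027 ≡ 13; by Fermat, exponent reduces to 57 mod 52 = 5; 13^5 ≡ 28 (mod 53).
Combine by CRT: x ≡ 9 (mod 23), x ≡ 60 (mod 61), x ≡ 28 (mod 53) ⇒ x ≡ 19214 (mod 74359).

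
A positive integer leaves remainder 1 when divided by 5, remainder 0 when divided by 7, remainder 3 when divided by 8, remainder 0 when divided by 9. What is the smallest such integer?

From t ≡ 1 (mod 5) write t = 1 + 5s. Substituting into t ≡ 0 (mod 7) gives 5s ≡ 6 (mod 7), and since 5⁻¹ ≡ 3 (mod 7), s ≡ 4. Hence t ≡ 1 + 5·4 = 21 (mod 35).
From t ≡ 21 (mod 35) write t = 21 + 35s. Substituting into t ≡ 3 (mod 8) gives 35s ≡ 6 (mod 8), and since 3⁻¹ ≡ 3 (mod 8), s ≡ 2. Hence t ≡ 21 + 35·2 = 91 (mod 280).
From t ≡ 91 (mod 280) write t = 91 + 280s. Substituting into t ≡ 0 (mod 9) gives 280s ≡ 8 (mod 9), and since 1⁻¹ ≡ 1 (mod 9), s ≡ 8. Hence t ≡ 91 + 280·8 = 2331 (mod 2520).

2331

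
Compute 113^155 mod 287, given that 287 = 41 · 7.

Mod 41: 113 ≡ 31; by Fermat, exponent reduces to 155 mod 40 = 35; 31^35 ≡ 40 (mod 41).
Mod 7: 113 ≡ 1; by Fermat, exponent reduces to 155 mod 6 = 5; 1^5 ≡ 1 (mod 7).
Combine by CRT: x ≡ 40 (mod 41), x ≡ 1 (mod 7) ⇒ x ≡ 204 (mod 287).

204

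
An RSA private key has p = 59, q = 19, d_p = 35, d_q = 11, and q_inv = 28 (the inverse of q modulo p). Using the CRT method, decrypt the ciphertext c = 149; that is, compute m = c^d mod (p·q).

m₁ = c^(d_p) mod p: c ≡ 31 (mod 59), and 31^35 mod 59 = 43.
m₂ = c^(d_q) mod q: c ≡ 16 (mod 19), and 16^11 mod 19 = 9.
h = q_inv·(m₁ − m₂) mod p = 28·(43 − 9) mod 59 = 8.
m = m₂ + h·q = 9 + 8·19 = 161.

161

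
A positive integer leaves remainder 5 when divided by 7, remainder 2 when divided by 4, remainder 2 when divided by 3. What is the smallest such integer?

The moduli are pairwise coprime; N = 7·4·3 = 84.
N/7 = 12; 12 ≡ 5 (mod 7); 5·3 ≡ 1, so inverse 3.
N/4 = 21; 21 ≡ 1 (mod 4), inverse 1.
N/3 = 28; 28 ≡ 1 (mod 3), inverse 1.
m ≡ 5·12·3 + 2·21·1 + 2·28·1 = 278.
278 mod 84 = 26.

26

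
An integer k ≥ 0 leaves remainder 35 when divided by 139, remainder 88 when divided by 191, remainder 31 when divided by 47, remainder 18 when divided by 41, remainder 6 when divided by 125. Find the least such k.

The moduli are pairwise coprime; N = 139·191·47·41·125 = 6394990375.
N/139 = 46007125; 46007125 ≡ 71 (mod 139); 71·47 ≡ 1, so inverse 47.
N/191 = 33481625; 33481625 ≡ 89 (mod 191); 89·88 ≡ 1, so inverse 88.
N/47 = 136063625; 136063625 ≡ 35 (mod 47); 35·43 ≡ 1, so inverse 43.
N/41 = 155975375; 155975375 ≡ 18 (mod 41); 18·16 ≡ 1, so inverse 16.
N/125 = 51159923; 51159923 ≡ 48 (mod 125); 48·112 ≡ 1, so inverse 112.
k ≡ 35·46007125·47 + 88·33481625·88 + 31·136063625·43 + 18·155975375·16 + 6·51159923·112 = 595636613006.
595636613006 mod 6394990375 = 902508131.

902508131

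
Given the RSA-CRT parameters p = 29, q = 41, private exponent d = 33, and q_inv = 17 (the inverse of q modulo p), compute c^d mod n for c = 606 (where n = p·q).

d_p = d mod (p−1) = 33 mod 28 = 5; d_q = d mod (q−1) = 33.
m₁ = c^(d_p) mod p: c ≡ 26 (mod 29), and 26^5 mod 29 = 18.
m₂ = c^(d_q) mod q: c ≡ 32 (mod 41), and 32^33 mod 41 = 32.
h = q_inv·(m₁ − m₂) mod p = 17·(18 − 32) mod 29 = 23.
m = m₂ + h·q = 32 + 23·41 = 975.

975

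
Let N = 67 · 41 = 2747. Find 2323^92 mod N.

Mod 67: 2323 ≡ 45; by Fermat, exponent reduces to 92 mod 66 = 26; 45^26 ≡ 24 (mod 67).
Mod 41: 2323 ≡ 27; by Fermat, exponent reduces to 92 mod 40 = 12; 27^12 ≡ 40 (mod 41).
Combine by CRT: x ≡ 24 (mod 67), x ≡ 40 (mod 41) ⇒ x ≡ 1967 (mod 2747).

1967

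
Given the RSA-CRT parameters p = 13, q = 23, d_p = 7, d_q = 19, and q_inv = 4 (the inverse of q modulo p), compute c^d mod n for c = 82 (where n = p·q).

m₁ = c^(d_p) mod p: c ≡ 4 (mod 13), and 4^7 mod 13 = 4.
m₂ = c^(d_q) mod q: c ≡ 13 (mod 23), and 13^19 mod 23 = 2.
h = q_inv·(m₁ − m₂) mod p = 4·(4 − 2) mod 13 = 8.
m = m₂ + h·q = 2 + 8·23 = 186.

186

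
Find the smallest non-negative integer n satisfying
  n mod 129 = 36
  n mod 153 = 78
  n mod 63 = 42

gcd(129, 153) = 3 and 3 | (78 − 36), so the pair is consistent; merging gives n ≡ 1455 (mod 6579), where 6579 = lcm(129, 153).
gcd(6579, 63) = 9 and 9 | (42 − 1455), so the pair is consistent; merging gives n ≡ 40929 (mod 46053), where 46053 = lcm(6579, 63).
The solution is unique modulo lcm(129, 153, 63) = 46053.

40929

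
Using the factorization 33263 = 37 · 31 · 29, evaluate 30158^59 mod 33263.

9678

Mod 37: 30158 ≡ 3; by Fermat, exponent reduces to 59 mod 36 = 23; 3^23 ≡ 21 (mod 37).
Mod 31: 30158 ≡ 26; by Fermat, exponent reduces to 59 mod 30 = 29; 26^29 ≡ 6 (mod 31).
Mod 29: 30158 ≡ 27; by Fermat, exponent reduces to 59 mod 28 = 3; 27^3 ≡ 21 (mod 29).
Combine by CRT: x ≡ 21 (mod 37), x ≡ 6 (mod 31), x ≡ 21 (mod 29) ⇒ x ≡ 9678 (mod 33263).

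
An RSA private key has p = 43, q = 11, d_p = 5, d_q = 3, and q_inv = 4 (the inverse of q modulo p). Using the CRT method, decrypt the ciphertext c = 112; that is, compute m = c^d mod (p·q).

m₁ = c^(d_p) mod p: c ≡ 26 (mod 43), and 26^5 mod 43 = 3.
m₂ = c^(d_q) mod q: c ≡ 2 (mod 11), and 2^3 mod 11 = 8.
h = q_inv·(m₁ − m₂) mod p = 4·(3 − 8) mod 43 = 23.
m = m₂ + h·q = 8 + 23·11 = 261.

261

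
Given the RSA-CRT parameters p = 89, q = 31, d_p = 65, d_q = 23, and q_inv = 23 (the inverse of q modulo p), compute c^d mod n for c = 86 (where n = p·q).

486

m₁ = c^(d_p) mod p: c ≡ 86 (mod 89), and 86^65 mod 89 = 41.
m₂ = c^(d_q) mod q: c ≡ 24 (mod 31), and 24^23 mod 31 = 21.
h = q_inv·(m₁ − m₂) mod p = 23·(41 − 21) mod 89 = 15.
m = m₂ + h·q = 21 + 15·31 = 486.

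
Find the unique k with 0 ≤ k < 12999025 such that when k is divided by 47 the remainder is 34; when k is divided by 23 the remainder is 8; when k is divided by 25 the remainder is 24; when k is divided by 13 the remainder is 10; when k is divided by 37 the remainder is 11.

Combine the congruences pairwise.
From k ≡ 34 (mod 47) write k = 34 + 47t. Substituting into k ≡ 8 (mod 23) gives 47t ≡ 20 (mod 23), and since 1⁻¹ ≡ 1 (mod 23), t ≡ 20. Hence k ≡ 34 + 47·20 = 974 (mod 1081).
From k ≡ 974 (mod 1081) write k = 974 + 1081t. Substituting into k ≡ 24 (mod 25) gives 1081t ≡ 0 (mod 25), and since 6⁻¹ ≡ 21 (mod 25), t ≡ 0. Hence k ≡ 974 + 1081·0 = 974 (mod 27025).
From k ≡ 974 (mod 27025) write k = 974 + 27025t. Substituting into k ≡ 10 (mod 13) gives 27025t ≡ 11 (mod 13), and since 11⁻¹ ≡ 6 (mod 13), t ≡ 1. Hence k ≡ 974 + 27025·1 = 27999 (mod 351325).
From k ≡ 27999 (mod 351325) write k = 27999 + 351325t. Substituting into k ≡ 11 (mod 37) gives 351325t ≡ 21 (mod 37), and since 10⁻¹ ≡ 26 (mod 37), t ≡ 28. Hence k ≡ 27999 + 351325·28 = 9865099 (mod 12999025).

9865099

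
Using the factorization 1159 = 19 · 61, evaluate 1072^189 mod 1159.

37

Mod 19: 1072 ≡ 8; by Fermat, exponent reduces to 189 mod 18 = 9; 8^9 ≡ 18 (mod 19).
Mod 61: 1072 ≡ 35; by Fermat, exponent reduces to 189 mod 60 = 9; 35^9 ≡ 37 (mod 61).
Combine by CRT: x ≡ 18 (mod 19), x ≡ 37 (mod 61) ⇒ x ≡ 37 (mod 1159).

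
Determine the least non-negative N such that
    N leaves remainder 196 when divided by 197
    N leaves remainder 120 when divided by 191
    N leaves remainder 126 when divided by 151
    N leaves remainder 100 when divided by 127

454544403

From N ≡ 196 (mod 197) write N = 196 + 197t. Substituting into N ≡ 120 (mod 191) gives 197t ≡ 115 (mod 191), and since 6⁻¹ ≡ 32 (mod 191), t ≡ 51. Hence N ≡ 196 + 197·51 = 10243 (mod 37627).
From N ≡ 10243 (mod 37627) write N = 10243 + 37627t. Substituting into N ≡ 126 (mod 151) gives 37627t ≡ 0 (mod 151), and since 28⁻¹ ≡ 27 (mod 151), t ≡ 0. Hence N ≡ 10243 + 37627·0 = 10243 (mod 5681677).
From N ≡ 10243 (mod 5681677) write N = 10243 + 5681677t. Substituting into N ≡ 100 (mod 127) gives 5681677t ≡ 17 (mod 127), and since 78⁻¹ ≡ 57 (mod 127), t ≡ 80. Hence N ≡ 10243 + 5681677·80 = 454544403 (mod 721572979).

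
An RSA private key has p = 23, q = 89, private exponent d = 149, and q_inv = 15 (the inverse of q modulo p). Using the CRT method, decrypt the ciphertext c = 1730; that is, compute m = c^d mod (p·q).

d_p = d mod (p−1) = 149 mod 22 = 17; d_q = d mod (q−1) = 61.
m₁ = c^(d_p) mod p: c ≡ 5 (mod 23), and 5^17 mod 23 = 15.
m₂ = c^(d_q) mod q: c ≡ 39 (mod 89), and 39^61 mod 89 = 67.
h = q_inv·(m₁ − m₂) mod p = 15·(15 − 67) mod 23 = 2.
m = m₂ + h·q = 67 + 2·89 = 245.

245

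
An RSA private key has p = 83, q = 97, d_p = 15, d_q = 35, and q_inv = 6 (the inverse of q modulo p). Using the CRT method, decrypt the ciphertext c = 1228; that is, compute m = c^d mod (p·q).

m₁ = c^(d_p) mod p: c ≡ 66 (mod 83), and 66^15 mod 83 = 46.
m₂ = c^(d_q) mod q: c ≡ 64 (mod 97), and 64^35 mod 97 = 50.
h = q_inv·(m₁ − m₂) mod p = 6·(46 − 50) mod 83 = 59.
m = m₂ + h·q = 50 + 59·97 = 5773.

5773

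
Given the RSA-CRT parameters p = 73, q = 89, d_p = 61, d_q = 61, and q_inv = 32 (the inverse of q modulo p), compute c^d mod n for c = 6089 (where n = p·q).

408

m₁ = c^(d_p) mod p: c ≡ 30 (mod 73), and 30^61 mod 73 = 43.
m₂ = c^(d_q) mod q: c ≡ 37 (mod 89), and 37^61 mod 89 = 52.
h = q_inv·(m₁ − m₂) mod p = 32·(43 − 52) mod 73 = 4.
m = m₂ + h·q = 52 + 4·89 = 408.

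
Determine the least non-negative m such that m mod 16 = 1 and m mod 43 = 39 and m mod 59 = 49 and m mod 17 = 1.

From m ≡ 1 (mod 16) write m = 1 + 16t. Substituting into m ≡ 39 (mod 43) gives 16t ≡ 38 (mod 43), and since 16⁻¹ ≡ 35 (mod 43), t ≡ 40. Hence m ≡ 1 + 16·40 = 641 (mod 688).
From m ≡ 641 (mod 688) write m = 641 + 688t. Substituting into m ≡ 49 (mod 59) gives 688t ≡ 57 (mod 59), and since 39⁻¹ ≡ 56 (mod 59), t ≡ 6. Hence m ≡ 641 + 688·6 = 4769 (mod 40592).
From m ≡ 4769 (mod 40592) write m = 4769 + 40592t. Substituting into m ≡ 1 (mod 17) gives 40592t ≡ 9 (mod 17), and since 13⁻¹ ≡ 4 (mod 17), t ≡ 2. Hence m ≡ 4769 + 40592·2 = 85953 (mod 690064).

85953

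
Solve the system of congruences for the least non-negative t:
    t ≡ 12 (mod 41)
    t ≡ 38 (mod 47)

From t ≡ 12 (mod 41) write t = 12 + 41s. Substituting into t ≡ 38 (mod 47) gives 41s ≡ 26 (mod 47), and since 41⁻¹ ≡ 39 (mod 47), s ≡ 27. Hence t ≡ 12 + 41·27 = 1119 (mod 1927).

1119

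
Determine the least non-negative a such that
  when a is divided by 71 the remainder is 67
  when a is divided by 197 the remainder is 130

7025

From a ≡ 67 (mod 71) write a = 67 + 71t. Substituting into a ≡ 130 (mod 197) gives 71t ≡ 63 (mod 197), and since 71⁻¹ ≡ 111 (mod 197), t ≡ 98. Hence a ≡ 67 + 71·98 = 7025 (mod 13987).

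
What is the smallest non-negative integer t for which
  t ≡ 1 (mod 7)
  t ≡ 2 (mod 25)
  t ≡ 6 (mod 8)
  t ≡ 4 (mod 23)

21302

The moduli are pairwise coprime; N = 7·25·8·23 = 32200.
N/7 = 4600; 4600 ≡ 1 (mod 7), inverse 1.
N/25 = 1288; 1288 ≡ 13 (mod 25); 13·2 ≡ 1, so inverse 2.
N/8 = 4025; 4025 ≡ 1 (mod 8), inverse 1.
N/23 = 1400; 1400 ≡ 20 (mod 23); 20·15 ≡ 1, so inverse 15.
t ≡ 1·4600·1 + 2·1288·2 + 6·4025·1 + 4·1400·15 = 117902.
117902 mod 32200 = 21302.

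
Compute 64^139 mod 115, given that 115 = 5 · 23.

Mod 5: 64 ≡ 4; by Fermat, exponent reduces to 139 mod 4 = 3; 4^3 ≡ 4 (mod 5).
Mod 23: 64 ≡ 18; by Fermat, exponent reduces to 139 mod 22 = 7; 18^7 ≡ 6 (mod 23).
Combine by CRT: x ≡ 4 (mod 5), x ≡ 6 (mod 23) ⇒ x ≡ 29 (mod 115).

29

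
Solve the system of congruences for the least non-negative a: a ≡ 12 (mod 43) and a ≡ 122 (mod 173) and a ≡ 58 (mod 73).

The moduli are pairwise coprime; N = 43·173·73 = 543047.
N/43 = 12629; 12629 ≡ 30 (mod 43); 30·33 ≡ 1, so inverse 33.
N/173 = 3139; 3139 ≡ 25 (mod 173); 25·90 ≡ 1, so inverse 90.
N/73 = 7439; 7439 ≡ 66 (mod 73); 66·52 ≡ 1, so inverse 52.
a ≡ 12·12629·33 + 122·3139·90 + 58·7439·52 = 61903328.
61903328 mod 543047 = 539017.

539017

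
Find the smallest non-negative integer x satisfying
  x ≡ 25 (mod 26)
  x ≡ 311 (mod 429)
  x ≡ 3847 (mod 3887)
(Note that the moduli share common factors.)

gcd(26, 429) = 13 and 13 | (311 − 25), so the pair is consistent; merging gives x ≡ 311 (mod 858), where 858 = lcm(26, 429).
gcd(858, 3887) = 13 and 13 | (3847 − 311), so the pair is consistent; merging gives x ≡ 244841 (mod 256542), where 256542 = lcm(858, 3887).
The solution is unique modulo lcm(26, 429, 3887) = 256542.

244841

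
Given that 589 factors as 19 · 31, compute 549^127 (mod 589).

Mod 19: 549 ≡ 17; by Fermat, exponent reduces to 127 mod 18 = 1; 17^1 ≡ 17 (mod 19).
Mod 31: 549 ≡ 22; by Fermat, exponent reduces to 127 mod 30 = 7; 22^7 ≡ 21 (mod 31).
Combine by CRT: x ≡ 17 (mod 19), x ≡ 21 (mod 31) ⇒ x ≡ 207 (mod 589).

207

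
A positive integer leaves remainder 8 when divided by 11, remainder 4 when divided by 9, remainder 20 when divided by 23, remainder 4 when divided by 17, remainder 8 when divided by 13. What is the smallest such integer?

70078

The moduli are pairwise coprime; N = 11·9·23·17·13 = 503217.
N/11 = 45747; 45747 ≡ 9 (mod 11); 9·5 ≡ 1, so inverse 5.
N/9 = 55913; 55913 ≡ 5 (mod 9); 5·2 ≡ 1, so inverse 2.
N/23 = 21879; 21879 ≡ 6 (mod 23); 6·4 ≡ 1, so inverse 4.
N/17 = 29601; 29601 ≡ 4 (mod 17); 4·13 ≡ 1, so inverse 13.
N/13 = 38709; 38709 ≡ 8 (mod 13); 8·5 ≡ 1, so inverse 5.
x ≡ 8·45747·5 + 4·55913·2 + 20·21879·4 + 4·29601·13 + 8·38709·5 = 7115116.
7115116 mod 503217 = 70078.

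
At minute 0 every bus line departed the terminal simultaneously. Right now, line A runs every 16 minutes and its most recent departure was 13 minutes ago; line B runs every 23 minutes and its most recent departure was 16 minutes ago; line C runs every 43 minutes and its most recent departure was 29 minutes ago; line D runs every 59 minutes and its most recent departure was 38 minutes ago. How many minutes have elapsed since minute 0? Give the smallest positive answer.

265597

The moduli are pairwise coprime; N = 16·23·43·59 = 933616.
N/16 = 58351; 58351 ≡ 15 (mod 16); 15·15 ≡ 1, so inverse 15.
N/23 = 40592; 40592 ≡ 20 (mod 23); 20·15 ≡ 1, so inverse 15.
N/43 = 21712; 21712 ≡ 40 (mod 43); 40·14 ≡ 1, so inverse 14.
N/59 = 15824; 15824 ≡ 12 (mod 59); 12·5 ≡ 1, so inverse 5.
t ≡ 13·58351·15 + 16·40592·15 + 29·21712·14 + 38·15824·5 = 32942157.
32942157 mod 933616 = 265597.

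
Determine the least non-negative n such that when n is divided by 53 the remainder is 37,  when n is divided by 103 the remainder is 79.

1521

From n ≡ 37 (mod 53) write n = 37 + 53t. Substituting into n ≡ 79 (mod 103) gives 53t ≡ 42 (mod 103), and since 53⁻¹ ≡ 35 (mod 103), t ≡ 28. Hence n ≡ 37 + 53·28 = 1521 (mod 5459).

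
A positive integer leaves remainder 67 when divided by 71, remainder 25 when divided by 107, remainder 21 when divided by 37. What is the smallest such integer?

The moduli are pairwise coprime; N = 71·107·37 = 281089.
N/71 = 3959; 3959 ≡ 54 (mod 71); 54·25 ≡ 1, so inverse 25.
N/107 = 2627; 2627 ≡ 59 (mod 107); 59·78 ≡ 1, so inverse 78.
N/37 = 7597; 7597 ≡ 12 (mod 37); 12·34 ≡ 1, so inverse 34.
a ≡ 67·3959·25 + 25·2627·78 + 21·7597·34 = 17178233.
17178233 mod 281089 = 31804.

31804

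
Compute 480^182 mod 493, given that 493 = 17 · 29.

Mod 17: 480 ≡ 4; by Fermat, exponent reduces to 182 mod 16 = 6; 4^6 ≡ 16 (mod 17).
Mod 29: 480 ≡ 16; by Fermat, exponent reduces to 182 mod 28 = 14; 16^14 ≡ 1 (mod 29).
Combine by CRT: x ≡ 16 (mod 17), x ≡ 1 (mod 29) ⇒ x ≡ 407 (mod 493).

407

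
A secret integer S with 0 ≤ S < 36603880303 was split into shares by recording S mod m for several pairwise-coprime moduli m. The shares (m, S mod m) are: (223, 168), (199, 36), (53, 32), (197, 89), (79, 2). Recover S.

35038058988

The moduli are pairwise coprime; N = 223·199·53·197·79 = 36603880303.
N/223 = 164142961; 164142961 ≡ 20 (mod 223); 20·145 ≡ 1, so inverse 145.
N/199 = 183939097; 183939097 ≡ 14 (mod 199); 14·128 ≡ 1, so inverse 128.
N/53 = 690639251; 690639251 ≡ 14 (mod 53); 14·19 ≡ 1, so inverse 19.
N/197 = 185806499; 185806499 ≡ 39 (mod 197); 39·96 ≡ 1, so inverse 96.
N/79 = 463340257; 463340257 ≡ 43 (mod 79); 43·68 ≡ 1, so inverse 68.
S ≡ 168·164142961·145 + 36·183939097·128 + 32·690639251·19 + 89·185806499·96 + 2·463340257·68 = 6916567555952.
6916567555952 mod 36603880303 = 35038058988.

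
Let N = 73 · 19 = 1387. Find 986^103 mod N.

1346

Mod 73: 986 ≡ 37; by Fermat, exponent reduces to 103 mod 72 = 31; 37^31 ≡ 32 (mod 73).
Mod 19: 986 ≡ 17; by Fermat, exponent reduces to 103 mod 18 = 13; 17^13 ≡ 16 (mod 19).
Combine by CRT: x ≡ 32 (mod 73), x ≡ 16 (mod 19) ⇒ x ≡ 1346 (mod 1387).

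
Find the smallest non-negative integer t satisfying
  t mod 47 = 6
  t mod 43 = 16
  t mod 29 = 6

39533

The moduli are pairwise coprime; N = 47·43·29 = 58609.
N/47 = 1247; 1247 ≡ 25 (mod 47); 25·32 ≡ 1, so inverse 32.
N/43 = 1363; 1363 ≡ 30 (mod 43); 30·33 ≡ 1, so inverse 33.
N/29 = 2021; 2021 ≡ 20 (mod 29); 20·16 ≡ 1, so inverse 16.
t ≡ 6·1247·32 + 16·1363·33 + 6·2021·16 = 1153104.
1153104 mod 58609 = 39533.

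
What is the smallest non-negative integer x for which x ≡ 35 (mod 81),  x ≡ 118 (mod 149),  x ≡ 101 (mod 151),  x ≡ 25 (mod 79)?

19631762

From x ≡ 35 (mod 81) write x = 35 + 81t. Substituting into x ≡ 118 (mod 149) gives 81t ≡ 83 (mod 149), and since 81⁻¹ ≡ 46 (mod 149), t ≡ 93. Hence x ≡ 35 + 81·93 = 7568 (mod 12069).
From x ≡ 7568 (mod 12069) write x = 7568 + 12069t. Substituting into x ≡ 101 (mod 151) gives 12069t ≡ 83 (mod 151), and since 140⁻¹ ≡ 96 (mod 151), t ≡ 116. Hence x ≡ 7568 + 12069·116 = 1407572 (mod 1822419).
From x ≡ 1407572 (mod 1822419) write x = 1407572 + 1822419t. Substituting into x ≡ 25 (mod 79) gives 1822419t ≡ 75 (mod 79), and since 47⁻¹ ≡ 37 (mod 79), t ≡ 10. Hence x ≡ 1407572 + 1822419·10 = 19631762 (mod 143971101).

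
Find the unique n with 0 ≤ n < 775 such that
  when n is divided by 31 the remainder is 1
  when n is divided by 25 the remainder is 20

From n ≡ 1 (mod 31) write n = 1 + 31t. Substituting into n ≡ 20 (mod 25) gives 31t ≡ 19 (mod 25), and since 6⁻¹ ≡ 21 (mod 25), t ≡ 24. Hence n ≡ 1 + 31·24 = 745 (mod 775).

745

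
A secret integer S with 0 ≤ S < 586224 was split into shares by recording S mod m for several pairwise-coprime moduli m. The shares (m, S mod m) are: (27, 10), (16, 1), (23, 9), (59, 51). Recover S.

The moduli are pairwise coprime; N = 27·16·23·59 = 586224.
N/27 = 21712; 21712 ≡ 4 (mod 27); 4·7 ≡ 1, so inverse 7.
N/16 = 36639; 36639 ≡ 15 (mod 16); 15·15 ≡ 1, so inverse 15.
N/23 = 25488; 25488 ≡ 4 (mod 23); 4·6 ≡ 1, so inverse 6.
N/59 = 9936; 9936 ≡ 24 (mod 59); 24·32 ≡ 1, so inverse 32.
S ≡ 10·21712·7 + 1·36639·15 + 9·25488·6 + 51·9936·32 = 19661329.
19661329 mod 586224 = 315937.

315937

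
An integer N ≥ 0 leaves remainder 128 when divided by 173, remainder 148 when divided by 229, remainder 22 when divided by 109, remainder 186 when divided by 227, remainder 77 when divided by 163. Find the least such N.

16544062096

The moduli are pairwise coprime; M = 173·229·109·227·163 = 159779679253.
M/173 = 923581961; 923581961 ≡ 9 (mod 173); 9·77 ≡ 1, so inverse 77.
M/229 = 697727857; 697727857 ≡ 123 (mod 229); 123·54 ≡ 1, so inverse 54.
M/109 = 1465868617; 1465868617 ≡ 102 (mod 109); 102·31 ≡ 1, so inverse 31.
M/227 = 703875239; 703875239 ≡ 222 (mod 227); 222·136 ≡ 1, so inverse 136.
M/163 = 980243431; 980243431 ≡ 62 (mod 163); 62·71 ≡ 1, so inverse 71.
N ≡ 128·923581961·77 + 148·697727857·54 + 22·1465868617·31 + 186·703875239·136 + 77·980243431·71 = 38843006120575.
38843006120575 mod 159779679253 = 16544062096.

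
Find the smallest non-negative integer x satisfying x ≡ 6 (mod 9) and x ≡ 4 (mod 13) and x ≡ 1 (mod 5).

Combine the congruences pairwise.
From x ≡ 6 (mod 9) write x = 6 + 9t. Substituting into x ≡ 4 (mod 13) gives 9t ≡ 11 (mod 13), and since 9⁻¹ ≡ 3 (mod 13), t ≡ 7. Hence x ≡ 6 + 9·7 = 69 (mod 117).
From x ≡ 69 (mod 117) write x = 69 + 117t. Substituting into x ≡ 1 (mod 5) gives 117t ≡ 2 (mod 5), and since 2⁻¹ ≡ 3 (mod 5), t ≡ 1. Hence x ≡ 69 + 117·1 = 186 (mod 585).

186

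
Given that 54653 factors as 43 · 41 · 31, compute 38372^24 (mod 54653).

29079

Mod 43: 38372 ≡ 16; 16^24 ≡ 11 (mod 43).
Mod 41: 38372 ≡ 37; 37^24 ≡ 10 (mod 41).
Mod 31: 38372 ≡ 25; 25^24 ≡ 1 (mod 31).
Combine by CRT: x ≡ 11 (mod 43), x ≡ 10 (mod 41), x ≡ 1 (mod 31) ⇒ x ≡ 29079 (mod 54653).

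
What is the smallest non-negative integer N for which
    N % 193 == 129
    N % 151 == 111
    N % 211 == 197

5270766

The moduli are pairwise coprime; M = 193·151·211 = 6149173.
M/193 = 31861; 31861 ≡ 16 (mod 193); 16·181 ≡ 1, so inverse 181.
M/151 = 40723; 40723 ≡ 104 (mod 151); 104·106 ≡ 1, so inverse 106.
M/211 = 29143; 29143 ≡ 25 (mod 211); 25·76 ≡ 1, so inverse 76.
N ≡ 129·31861·181 + 111·40723·106 + 197·29143·76 = 1659398303.
1659398303 mod 6149173 = 5270766.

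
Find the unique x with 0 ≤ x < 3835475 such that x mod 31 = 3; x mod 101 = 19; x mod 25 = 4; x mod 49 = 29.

The moduli are pairwise coprime; N = 31·101·25·49 = 3835475.
N/31 = 123725; 123725 ≡ 4 (mod 31); 4·8 ≡ 1, so inverse 8.
N/101 = 37975; 37975 ≡ 100 (mod 101); 100·100 ≡ 1, so inverse 100.
N/25 = 153419; 153419 ≡ 19 (mod 25); 19·4 ≡ 1, so inverse 4.
N/49 = 78275; 78275 ≡ 22 (mod 49); 22·29 ≡ 1, so inverse 29.
x ≡ 3·123725·8 + 19·37975·100 + 4·153419·4 + 29·78275·29 = 143405879.
143405879 mod 3835475 = 1493304.

1493304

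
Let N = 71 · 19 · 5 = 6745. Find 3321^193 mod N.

1416

Mod 71: 3321 ≡ 55; by Fermat, exponent reduces to 193 mod 70 = 53; 55^53 ≡ 67 (mod 71).
Mod 19: 3321 ≡ 15; by Fermat, exponent reduces to 193 mod 18 = 13; 15^13 ≡ 10 (mod 19).
Mod 5: 3321 ≡ 1; by Fermat, exponent reduces to 193 mod 4 = 1; 1^1 ≡ 1 (mod 5).
Combine by CRT: x ≡ 67 (mod 71), x ≡ 10 (mod 19), x ≡ 1 (mod 5) ⇒ x ≡ 1416 (mod 6745).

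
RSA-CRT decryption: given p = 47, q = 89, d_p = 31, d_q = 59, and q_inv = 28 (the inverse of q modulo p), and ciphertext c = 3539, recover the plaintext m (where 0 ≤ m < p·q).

524

m₁ = c^(d_p) mod p: c ≡ 14 (mod 47), and 14^31 mod 47 = 7.
m₂ = c^(d_q) mod q: c ≡ 68 (mod 89), and 68^59 mod 89 = 79.
h = q_inv·(m₁ − m₂) mod p = 28·(7 − 79) mod 47 = 5.
m = m₂ + h·q = 79 + 5·89 = 524.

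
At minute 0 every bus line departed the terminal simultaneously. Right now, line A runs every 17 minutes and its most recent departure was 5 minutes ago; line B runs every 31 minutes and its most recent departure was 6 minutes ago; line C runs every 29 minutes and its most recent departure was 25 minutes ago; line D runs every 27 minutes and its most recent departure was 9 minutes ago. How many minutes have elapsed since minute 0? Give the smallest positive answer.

205722

From t ≡ 5 (mod 17) write t = 5 + 17s. Substituting into t ≡ 6 (mod 31) gives 17s ≡ 1 (mod 31), and since 17⁻¹ ≡ 11 (mod 31), s ≡ 11. Hence t ≡ 5 + 17·11 = 192 (mod 527).
From t ≡ 192 (mod 527) write t = 192 + 527s. Substituting into t ≡ 25 (mod 29) gives 527s ≡ 7 (mod 29), and since 5⁻¹ ≡ 6 (mod 29), s ≡ 13. Hence t ≡ 192 + 527·13 = 7043 (mod 15283).
From t ≡ 7043 (mod 15283) write t = 7043 + 15283s. Substituting into t ≡ 9 (mod 27) gives 15283s ≡ 13 (mod 27), and since 1⁻¹ ≡ 1 (mod 27), s ≡ 13. Hence t ≡ 7043 + 15283·13 = 205722 (mod 412641).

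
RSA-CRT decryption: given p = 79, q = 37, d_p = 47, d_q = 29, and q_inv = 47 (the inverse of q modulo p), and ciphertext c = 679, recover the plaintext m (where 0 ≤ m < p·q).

2131

m₁ = c^(d_p) mod p: c ≡ 47 (mod 79), and 47^47 mod 79 = 77.
m₂ = c^(d_q) mod q: c ≡ 13 (mod 37), and 13^29 mod 37 = 22.
h = q_inv·(m₁ − m₂) mod p = 47·(77 − 22) mod 79 = 57.
m = m₂ + h·q = 22 + 57·37 = 2131.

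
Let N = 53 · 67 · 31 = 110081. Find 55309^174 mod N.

94551

Mod 53: 55309 ≡ 30; by Fermat, exponent reduces to 174 mod 52 = 18; 30^18 ≡ 52 (mod 53).
Mod 67: 55309 ≡ 34; by Fermat, exponent reduces to 174 mod 66 = 42; 34^42 ≡ 14 (mod 67).
Mod 31: 55309 ≡ 5; by Fermat, exponent reduces to 174 mod 30 = 24; 5^24 ≡ 1 (mod 31).
Combine by CRT: x ≡ 52 (mod 53), x ≡ 14 (mod 67), x ≡ 1 (mod 31) ⇒ x ≡ 94551 (mod 110081).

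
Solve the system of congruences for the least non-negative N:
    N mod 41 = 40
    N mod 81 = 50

From N ≡ 40 (mod 41) write N = 40 + 41t. Substituting into N ≡ 50 (mod 81) gives 41t ≡ 10 (mod 81), and since 41⁻¹ ≡ 2 (mod 81), t ≡ 20. Hence N ≡ 40 + 41·20 = 860 (mod 3321).

860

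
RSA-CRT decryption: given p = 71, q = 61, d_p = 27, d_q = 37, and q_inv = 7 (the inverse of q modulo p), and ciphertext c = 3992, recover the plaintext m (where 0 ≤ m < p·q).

2138

m₁ = c^(d_p) mod p: c ≡ 16 (mod 71), and 16^27 mod 71 = 8.
m₂ = c^(d_q) mod q: c ≡ 27 (mod 61), and 27^37 mod 61 = 3.
h = q_inv·(m₁ − m₂) mod p = 7·(8 − 3) mod 71 = 35.
m = m₂ + h·q = 3 + 35·61 = 2138.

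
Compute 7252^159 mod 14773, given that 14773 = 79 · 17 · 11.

Mod 79: 7252 ≡ 63; by Fermat, exponent reduces to 159 mod 78 = 3; 63^3 ≡ 12 (mod 79).
Mod 17: 7252 ≡ 10; by Fermat, exponent reduces to 159 mod 16 = 15; 10^15 ≡ 12 (mod 17).
Mod 11: 7252 ≡ 3; by Fermat, exponent reduces to 159 mod 10 = 9; 3^9 ≡ 4 (mod 11).
Combine by CRT: x ≡ 12 (mod 79), x ≡ 12 (mod 17), x ≡ 4 (mod 11) ⇒ x ≡ 4041 (mod 14773).

4041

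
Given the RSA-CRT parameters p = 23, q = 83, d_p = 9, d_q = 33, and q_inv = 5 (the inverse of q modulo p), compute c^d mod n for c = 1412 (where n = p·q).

416

m₁ = c^(d_p) mod p: c ≡ 9 (mod 23), and 9^9 mod 23 = 2.
m₂ = c^(d_q) mod q: c ≡ 1 (mod 83), and 1^33 mod 83 = 1.
h = q_inv·(m₁ − m₂) mod p = 5·(2 − 1) mod 23 = 5.
m = m₂ + h·q = 1 + 5·83 = 416.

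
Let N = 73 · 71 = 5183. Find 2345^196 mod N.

1232

Mod 73: 2345 ≡ 9; by Fermat, exponent reduces to 196 mod 72 = 52; 9^52 ≡ 64 (mod 73).
Mod 71: 2345 ≡ 2; by Fermat, exponent reduces to 196 mod 70 = 56; 2^56 ≡ 25 (mod 71).
Combine by CRT: x ≡ 64 (mod 73), x ≡ 25 (mod 71) ⇒ x ≡ 1232 (mod 5183).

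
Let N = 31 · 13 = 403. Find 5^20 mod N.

118

Mod 31: 5 ≡ 5; 5^20 ≡ 25 (mod 31).
Mod 13: 5 ≡ 5; by Fermat, exponent reduces to 20 mod 12 = 8; 5^8 ≡ 1 (mod 13).
Combine by CRT: x ≡ 25 (mod 31), x ≡ 1 (mod 13) ⇒ x ≡ 118 (mod 403).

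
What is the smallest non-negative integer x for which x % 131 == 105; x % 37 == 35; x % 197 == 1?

From x ≡ 105 (mod 131) write x = 105 + 131t. Substituting into x ≡ 35 (mod 37) gives 131t ≡ 4 (mod 37), and since 20⁻¹ ≡ 13 (mod 37), t ≡ 15. Hence x ≡ 105 + 131·15 = 2070 (mod 4847).
From x ≡ 2070 (mod 4847) write x = 2070 + 4847t. Substituting into x ≡ 1 (mod 197) gives 4847t ≡ 98 (mod 197), and since 119⁻¹ ≡ 149 (mod 197), t ≡ 24. Hence x ≡ 2070 + 4847·24 = 118398 (mod 954859).

118398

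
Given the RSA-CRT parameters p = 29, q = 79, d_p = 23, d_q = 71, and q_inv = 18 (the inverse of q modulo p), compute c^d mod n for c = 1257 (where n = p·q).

m₁ = c^(d_p) mod p: c ≡ 10 (mod 29), and 10^23 mod 29 = 11.
m₂ = c^(d_q) mod q: c ≡ 72 (mod 79), and 72^71 mod 79 = 42.
h = q_inv·(m₁ − m₂) mod p = 18·(11 − 42) mod 29 = 22.
m = m₂ + h·q = 42 + 22·79 = 1780.

1780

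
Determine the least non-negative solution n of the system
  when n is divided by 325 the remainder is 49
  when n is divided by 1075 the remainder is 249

12074

gcd(325, 1075) = 25 and 25 | (249 − 49), so the pair is consistent; merging gives n ≡ 12074 (mod 13975), where 13975 = lcm(325, 1075).
The solution is unique modulo lcm(325, 1075) = 13975.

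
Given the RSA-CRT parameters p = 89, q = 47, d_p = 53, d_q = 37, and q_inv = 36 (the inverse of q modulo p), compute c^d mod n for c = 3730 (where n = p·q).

m₁ = c^(d_p) mod p: c ≡ 81 (mod 89), and 81^53 mod 89 = 57.
m₂ = c^(d_q) mod q: c ≡ 17 (mod 47), and 17^37 mod 47 = 9.
h = q_inv·(m₁ − m₂) mod p = 36·(57 − 9) mod 89 = 37.
m = m₂ + h·q = 9 + 37·47 = 1748.

1748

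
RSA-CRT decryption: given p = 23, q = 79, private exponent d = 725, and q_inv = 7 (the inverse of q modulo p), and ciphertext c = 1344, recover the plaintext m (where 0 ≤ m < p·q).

1502

d_p = d mod (p−1) = 725 mod 22 = 21; d_q = d mod (q−1) = 23.
m₁ = c^(d_p) mod p: c ≡ 10 (mod 23), and 10^21 mod 23 = 7.
m₂ = c^(d_q) mod q: c ≡ 1 (mod 79), and 1^23 mod 79 = 1.
h = q_inv·(m₁ − m₂) mod p = 7·(7 − 1) mod 23 = 19.
m = m₂ + h·q = 1 + 19·79 = 1502.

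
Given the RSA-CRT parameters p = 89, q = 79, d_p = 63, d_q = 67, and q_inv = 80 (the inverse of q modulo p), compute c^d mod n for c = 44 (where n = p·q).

6845

m₁ = c^(d_p) mod p: c ≡ 44 (mod 89), and 44^63 mod 89 = 81.
m₂ = c^(d_q) mod q: c ≡ 44 (mod 79), and 44^67 mod 79 = 51.
h = q_inv·(m₁ − m₂) mod p = 80·(81 − 51) mod 89 = 86.
m = m₂ + h·q = 51 + 86·79 = 6845.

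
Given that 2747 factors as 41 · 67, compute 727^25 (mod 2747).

Mod 41: 727 ≡ 30; 30^25 ≡ 3 (mod 41).
Mod 67: 727 ≡ 57; 57^25 ≡ 51 (mod 67).
Combine by CRT: x ≡ 3 (mod 41), x ≡ 51 (mod 67) ⇒ x ≡ 2463 (mod 2747).

2463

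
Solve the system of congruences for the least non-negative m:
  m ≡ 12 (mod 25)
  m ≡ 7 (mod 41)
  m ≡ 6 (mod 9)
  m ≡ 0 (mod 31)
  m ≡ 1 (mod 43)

The moduli are pairwise coprime; N = 25·41·9·31·43 = 12296925.
N/25 = 491877; 491877 ≡ 2 (mod 25); 2·13 ≡ 1, so inverse 13.
N/41 = 299925; 299925 ≡ 10 (mod 41); 10·37 ≡ 1, so inverse 37.
N/9 = 1366325; 1366325 ≡ 8 (mod 9); 8·8 ≡ 1, so inverse 8.
N/31 = 396675; 396675 ≡ 30 (mod 31); 30·30 ≡ 1, so inverse 30.
N/43 = 285975; 285975 ≡ 25 (mod 43); 25·31 ≡ 1, so inverse 31.
m ≡ 12·491877·13 + 7·299925·37 + 6·1366325·8 + 0·396675·30 + 1·285975·31 = 228862212.
228862212 mod 12296925 = 7517562.

7517562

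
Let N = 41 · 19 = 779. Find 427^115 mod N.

Mod 41: 427 ≡ 17; by Fermat, exponent reduces to 115 mod 40 = 35; 17^35 ≡ 38 (mod 41).
Mod 19: 427 ≡ 9; by Fermat, exponent reduces to 115 mod 18 = 7; 9^7 ≡ 4 (mod 19).
Combine by CRT: x ≡ 38 (mod 41), x ≡ 4 (mod 19) ⇒ x ≡ 612 (mod 779).

612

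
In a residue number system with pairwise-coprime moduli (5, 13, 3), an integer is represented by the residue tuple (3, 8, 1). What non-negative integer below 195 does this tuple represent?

73

Combine the congruences pairwise.
From x ≡ 3 (mod 5) write x = 3 + 5t. Substituting into x ≡ 8 (mod 13) gives 5t ≡ 5 (mod 13), and since 5⁻¹ ≡ 8 (mod 13), t ≡ 1. Hence x ≡ 3 + 5·1 = 8 (mod 65).
From x ≡ 8 (mod 65) write x = 8 + 65t. Substituting into x ≡ 1 (mod 3) gives 65t ≡ 2 (mod 3), and since 2⁻¹ ≡ 2 (mod 3), t ≡ 1. Hence x ≡ 8 + 65·1 = 73 (mod 195).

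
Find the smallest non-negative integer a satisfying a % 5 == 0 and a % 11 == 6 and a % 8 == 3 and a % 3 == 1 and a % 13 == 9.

From a ≡ 0 (mod 5) write a = 0 + 5t. Substituting into a ≡ 6 (mod 11) gives 5t ≡ 6 (mod 11), and since 5⁻¹ ≡ 9 (mod 11), t ≡ 10. Hence a ≡ 0 + 5·10 = 50 (mod 55).
From a ≡ 50 (mod 55) write a = 50 + 55t. Substituting into a ≡ 3 (mod 8) gives 55t ≡ 1 (mod 8), and since 7⁻¹ ≡ 7 (mod 8), t ≡ 7. Hence a ≡ 50 + 55·7 = 435 (mod 440).
From a ≡ 435 (mod 440) write a = 435 + 440t. Substituting into a ≡ 1 (mod 3) gives 440t ≡ 1 (mod 3), and since 2⁻¹ ≡ 2 (mod 3), t ≡ 2. Hence a ≡ 435 + 440·2 = 1315 (mod 1320).
From a ≡ 1315 (mod 1320) write a = 1315 + 1320t. Substituting into a ≡ 9 (mod 13) gives 1320t ≡ 7 (mod 13), and since 7⁻¹ ≡ 2 (mod 13), t ≡ 1. Hence a ≡ 1315 + 1320·1 = 2635 (mod 17160).

2635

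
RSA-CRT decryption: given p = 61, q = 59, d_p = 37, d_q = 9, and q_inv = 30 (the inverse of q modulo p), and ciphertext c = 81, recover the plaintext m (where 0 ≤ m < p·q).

m₁ = c^(d_p) mod p: c ≡ 20 (mod 61), and 20^37 mod 61 = 34.
m₂ = c^(d_q) mod q: c ≡ 22 (mod 59), and 22^9 mod 59 = 4.
h = q_inv·(m₁ − m₂) mod p = 30·(34 − 4) mod 61 = 46.
m = m₂ + h·q = 4 + 46·59 = 2718.

2718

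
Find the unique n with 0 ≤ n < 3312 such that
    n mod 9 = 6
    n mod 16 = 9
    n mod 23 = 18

From n ≡ 6 (mod 9) write n = 6 + 9t. Substituting into n ≡ 9 (mod 16) gives 9t ≡ 3 (mod 16), and since 9⁻¹ ≡ 9 (mod 16), t ≡ 11. Hence n ≡ 6 + 9·11 = 105 (mod 144).
From n ≡ 105 (mod 144) write n = 105 + 144t. Substituting into n ≡ 18 (mod 23) gives 144t ≡ 5 (mod 23), and since 6⁻¹ ≡ 4 (mod 23), t ≡ 20. Hence n ≡ 105 + 144·20 = 2985 (mod 3312).

2985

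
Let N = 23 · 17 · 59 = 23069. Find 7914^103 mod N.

Mod 23: 7914 ≡ 2; by Fermat, exponent reduces to 103 mod 22 = 15; 2^15 ≡ 16 (mod 23).
Mod 17: 7914 ≡ 9; by Fermat, exponent reduces to 103 mod 16 = 7; 9^7 ≡ 2 (mod 17).
Mod 59: 7914 ≡ 8; by Fermat, exponent reduces to 103 mod 58 = 45; 8^45 ≡ 14 (mod 59).
Combine by CRT: x ≡ 16 (mod 23), x ≡ 2 (mod 17), x ≡ 14 (mod 59) ⇒ x ≡ 15472 (mod 23069).

15472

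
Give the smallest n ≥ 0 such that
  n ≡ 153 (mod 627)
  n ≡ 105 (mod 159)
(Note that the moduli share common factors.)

14574

Combine the congruences pairwise.
gcd(627, 159) = 3 and 3 | (105 − 153), so the pair is consistent; merging gives n ≡ 14574 (mod 33231), where 33231 = lcm(627, 159).
The solution is unique modulo lcm(627, 159) = 33231.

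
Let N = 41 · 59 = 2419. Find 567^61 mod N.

Mod 41: 567 ≡ 34; by Fermat, exponent reduces to 61 mod 40 = 21; 34^21 ≡ 7 (mod 41).
Mod 59: 567 ≡ 36; by Fermat, exponent reduces to 61 mod 58 = 3; 36^3 ≡ 46 (mod 59).
Combine by CRT: x ≡ 7 (mod 41), x ≡ 46 (mod 59) ⇒ x ≡ 1934 (mod 2419).

1934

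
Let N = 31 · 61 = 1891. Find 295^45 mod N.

1148

Mod 31: 295 ≡ 16; by Fermat, exponent reduces to 45 mod 30 = 15; 16^15 ≡ 1 (mod 31).
Mod 61: 295 ≡ 51; 51^45 ≡ 50 (mod 61).
Combine by CRT: x ≡ 1 (mod 31), x ≡ 50 (mod 61) ⇒ x ≡ 1148 (mod 1891).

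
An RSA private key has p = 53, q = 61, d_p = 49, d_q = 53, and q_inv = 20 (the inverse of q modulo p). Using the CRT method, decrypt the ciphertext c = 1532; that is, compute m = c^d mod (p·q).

m₁ = c^(d_p) mod p: c ≡ 48 (mod 53), and 48^49 mod 53 = 39.
m₂ = c^(d_q) mod q: c ≡ 7 (mod 61), and 7^53 mod 61 = 44.
h = q_inv·(m₁ − m₂) mod p = 20·(39 − 44) mod 53 = 6.
m = m₂ + h·q = 44 + 6·61 = 410.

410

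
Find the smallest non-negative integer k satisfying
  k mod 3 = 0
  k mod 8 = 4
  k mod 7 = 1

36

From k ≡ 0 (mod 3) write k = 0 + 3t. Substituting into k ≡ 4 (mod 8) gives 3t ≡ 4 (mod 8), and since 3⁻¹ ≡ 3 (mod 8), t ≡ 4. Hence k ≡ 0 + 3·4 = 12 (mod 24).
From k ≡ 12 (mod 24) write k = 12 + 24t. Substituting into k ≡ 1 (mod 7) gives 24t ≡ 3 (mod 7), and since 3⁻¹ ≡ 5 (mod 7), t ≡ 1. Hence k ≡ 12 + 24·1 = 36 (mod 168).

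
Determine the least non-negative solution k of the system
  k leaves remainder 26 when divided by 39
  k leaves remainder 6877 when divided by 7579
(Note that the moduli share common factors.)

14456

Combine the congruences pairwise.
gcd(39, 7579) = 13 and 13 | (6877 − 26), so the pair is consistent; merging gives k ≡ 14456 (mod 22737), where 22737 = lcm(39, 7579).
The solution is unique modulo lcm(39, 7579) = 22737.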